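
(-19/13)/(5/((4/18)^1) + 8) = -38/793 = -0.05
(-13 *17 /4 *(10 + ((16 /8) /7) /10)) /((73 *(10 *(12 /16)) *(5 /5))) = -25857 /25550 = -1.01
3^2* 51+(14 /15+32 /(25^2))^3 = 3031925409361 /6591796875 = 459.95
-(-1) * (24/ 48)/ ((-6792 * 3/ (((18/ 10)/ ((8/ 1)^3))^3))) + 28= 2127082553343919/ 75967234048000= 28.00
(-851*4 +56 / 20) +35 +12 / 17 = -286067 / 85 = -3365.49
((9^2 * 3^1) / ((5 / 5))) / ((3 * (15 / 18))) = 486 / 5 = 97.20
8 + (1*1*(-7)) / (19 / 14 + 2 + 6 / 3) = 6.69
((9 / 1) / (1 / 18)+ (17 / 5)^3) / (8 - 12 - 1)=-40.26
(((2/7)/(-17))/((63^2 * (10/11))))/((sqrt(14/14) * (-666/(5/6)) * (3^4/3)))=11/50958578412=0.00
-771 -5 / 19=-771.26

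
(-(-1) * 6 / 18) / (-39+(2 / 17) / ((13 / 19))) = -221 / 25743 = -0.01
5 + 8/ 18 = 49/ 9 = 5.44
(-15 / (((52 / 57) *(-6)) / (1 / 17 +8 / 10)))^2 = 17313921 / 3125824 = 5.54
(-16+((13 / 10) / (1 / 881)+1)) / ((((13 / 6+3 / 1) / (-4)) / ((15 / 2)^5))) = -5149929375 / 248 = -20765844.25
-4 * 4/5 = -16/5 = -3.20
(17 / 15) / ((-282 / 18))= -17 / 235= -0.07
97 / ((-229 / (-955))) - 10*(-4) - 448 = -797 / 229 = -3.48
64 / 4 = 16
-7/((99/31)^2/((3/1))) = -6727/3267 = -2.06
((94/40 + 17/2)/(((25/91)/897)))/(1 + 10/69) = 1222201071/39500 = 30941.80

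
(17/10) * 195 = 331.50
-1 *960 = -960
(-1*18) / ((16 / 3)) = -27 / 8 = -3.38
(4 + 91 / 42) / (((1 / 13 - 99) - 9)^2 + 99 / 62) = 193843 / 366174267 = 0.00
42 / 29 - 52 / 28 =-83 / 203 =-0.41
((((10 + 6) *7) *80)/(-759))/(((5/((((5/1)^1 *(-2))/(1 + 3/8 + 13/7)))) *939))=1003520/128998881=0.01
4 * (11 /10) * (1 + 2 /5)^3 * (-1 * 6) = -45276 /625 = -72.44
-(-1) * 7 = 7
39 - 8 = 31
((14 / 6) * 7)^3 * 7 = 823543 / 27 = 30501.59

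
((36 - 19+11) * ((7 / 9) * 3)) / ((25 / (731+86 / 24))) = 86387 / 45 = 1919.71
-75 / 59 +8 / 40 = -316 / 295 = -1.07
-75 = -75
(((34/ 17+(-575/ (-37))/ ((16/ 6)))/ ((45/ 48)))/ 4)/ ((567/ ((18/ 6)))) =331/ 29970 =0.01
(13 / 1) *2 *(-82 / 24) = -533 / 6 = -88.83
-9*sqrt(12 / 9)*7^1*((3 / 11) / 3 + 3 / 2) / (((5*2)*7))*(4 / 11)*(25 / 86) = -525*sqrt(3) / 5203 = -0.17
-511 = -511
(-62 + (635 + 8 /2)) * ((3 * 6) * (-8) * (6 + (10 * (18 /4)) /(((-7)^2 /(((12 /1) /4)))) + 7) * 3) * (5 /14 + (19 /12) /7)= -16035984 /7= -2290854.86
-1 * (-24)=24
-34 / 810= -17 / 405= -0.04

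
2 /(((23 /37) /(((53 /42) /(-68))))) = -1961 /32844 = -0.06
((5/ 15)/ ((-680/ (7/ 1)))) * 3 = -7/ 680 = -0.01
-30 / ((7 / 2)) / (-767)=60 / 5369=0.01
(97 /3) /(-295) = -97 /885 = -0.11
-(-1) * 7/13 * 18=126/13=9.69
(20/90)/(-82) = -1/369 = -0.00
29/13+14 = 211/13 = 16.23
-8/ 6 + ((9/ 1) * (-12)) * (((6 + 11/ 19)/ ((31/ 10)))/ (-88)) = 24709/ 19437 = 1.27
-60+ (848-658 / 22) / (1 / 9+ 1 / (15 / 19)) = 364035 / 682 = 533.78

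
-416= -416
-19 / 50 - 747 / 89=-39041 / 4450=-8.77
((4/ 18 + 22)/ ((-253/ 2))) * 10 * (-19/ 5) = 15200/ 2277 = 6.68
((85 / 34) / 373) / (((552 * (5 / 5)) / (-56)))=-35 / 51474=-0.00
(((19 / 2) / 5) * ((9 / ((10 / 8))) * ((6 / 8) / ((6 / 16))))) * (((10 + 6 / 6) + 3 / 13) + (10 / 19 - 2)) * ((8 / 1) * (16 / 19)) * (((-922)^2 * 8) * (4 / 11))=60418693398528 / 13585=4447456267.83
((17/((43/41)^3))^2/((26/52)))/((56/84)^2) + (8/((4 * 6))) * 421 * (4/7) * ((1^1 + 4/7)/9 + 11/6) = 19038922325855191/16726326627654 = 1138.26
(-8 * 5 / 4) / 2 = -5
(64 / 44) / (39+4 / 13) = 208 / 5621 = 0.04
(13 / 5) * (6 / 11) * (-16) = -1248 / 55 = -22.69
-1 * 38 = -38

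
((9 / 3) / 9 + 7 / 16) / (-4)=-37 / 192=-0.19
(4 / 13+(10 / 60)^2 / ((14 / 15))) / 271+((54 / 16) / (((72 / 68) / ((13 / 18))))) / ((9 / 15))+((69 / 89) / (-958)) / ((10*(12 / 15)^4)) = 37184935101683 / 9688993606656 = 3.84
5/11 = 0.45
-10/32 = -5/16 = -0.31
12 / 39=4 / 13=0.31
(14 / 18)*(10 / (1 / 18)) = 140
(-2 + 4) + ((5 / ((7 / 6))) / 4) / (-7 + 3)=97 / 56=1.73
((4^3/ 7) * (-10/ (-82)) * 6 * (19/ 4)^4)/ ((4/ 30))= 29322225/ 1148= 25542.01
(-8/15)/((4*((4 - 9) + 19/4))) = 8/15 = 0.53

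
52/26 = 2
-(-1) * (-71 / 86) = -71 / 86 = -0.83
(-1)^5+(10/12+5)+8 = 77/6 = 12.83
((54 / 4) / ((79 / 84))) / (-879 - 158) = -0.01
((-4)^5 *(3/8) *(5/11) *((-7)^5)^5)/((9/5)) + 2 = 4291419582924687682582466/33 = 130043017664384475229771.70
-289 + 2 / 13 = -3755 / 13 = -288.85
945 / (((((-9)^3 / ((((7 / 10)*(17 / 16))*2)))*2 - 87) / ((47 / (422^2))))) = -1761795 / 7538473804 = -0.00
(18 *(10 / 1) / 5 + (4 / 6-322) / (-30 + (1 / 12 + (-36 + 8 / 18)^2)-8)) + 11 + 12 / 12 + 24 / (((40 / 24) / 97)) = 114787320 / 79463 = 1444.54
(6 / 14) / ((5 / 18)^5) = 5668704 / 21875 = 259.14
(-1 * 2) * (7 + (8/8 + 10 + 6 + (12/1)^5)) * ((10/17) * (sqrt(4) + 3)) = -24885600/17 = -1463858.82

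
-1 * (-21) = 21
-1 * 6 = -6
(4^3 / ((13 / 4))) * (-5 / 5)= -256 / 13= -19.69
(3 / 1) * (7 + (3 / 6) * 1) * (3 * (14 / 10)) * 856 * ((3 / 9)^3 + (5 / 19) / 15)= 83888 / 19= 4415.16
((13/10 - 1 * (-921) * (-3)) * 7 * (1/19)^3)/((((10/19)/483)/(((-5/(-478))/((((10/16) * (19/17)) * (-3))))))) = 529114103/40982525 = 12.91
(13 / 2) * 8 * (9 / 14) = 234 / 7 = 33.43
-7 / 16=-0.44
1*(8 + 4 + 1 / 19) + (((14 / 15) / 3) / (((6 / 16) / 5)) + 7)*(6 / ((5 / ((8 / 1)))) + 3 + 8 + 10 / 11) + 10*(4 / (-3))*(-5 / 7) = 51620494 / 197505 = 261.36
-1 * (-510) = 510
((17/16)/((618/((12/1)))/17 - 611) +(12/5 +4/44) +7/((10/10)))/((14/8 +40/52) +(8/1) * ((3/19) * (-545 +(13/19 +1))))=-405035001293/29186199957530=-0.01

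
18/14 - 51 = -348/7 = -49.71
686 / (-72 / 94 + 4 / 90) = -103635 / 109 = -950.78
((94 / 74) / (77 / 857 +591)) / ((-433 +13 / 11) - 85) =-0.00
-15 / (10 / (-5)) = 15 / 2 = 7.50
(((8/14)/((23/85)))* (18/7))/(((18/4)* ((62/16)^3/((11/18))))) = 3829760/302170113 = 0.01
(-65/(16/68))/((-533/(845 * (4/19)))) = 92.20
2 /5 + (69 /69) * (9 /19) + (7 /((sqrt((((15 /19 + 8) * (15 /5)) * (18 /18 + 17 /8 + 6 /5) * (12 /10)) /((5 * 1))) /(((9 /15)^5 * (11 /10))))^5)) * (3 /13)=4257111418520684031 * sqrt(2744645) /3737155551619803905487060546875 + 83 /95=0.87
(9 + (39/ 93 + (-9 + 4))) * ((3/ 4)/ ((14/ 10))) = 2055/ 868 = 2.37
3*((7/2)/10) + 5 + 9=301/20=15.05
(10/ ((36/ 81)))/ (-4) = -45/ 8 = -5.62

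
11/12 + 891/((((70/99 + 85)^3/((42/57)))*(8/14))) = 127927985886371/139280522380500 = 0.92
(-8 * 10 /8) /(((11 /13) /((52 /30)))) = -676 /33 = -20.48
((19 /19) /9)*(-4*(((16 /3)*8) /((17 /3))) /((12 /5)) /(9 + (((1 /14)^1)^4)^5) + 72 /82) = -162584153942413426392510916 /2834195217927182425023267303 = -0.06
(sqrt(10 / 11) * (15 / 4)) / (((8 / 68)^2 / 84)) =91035 * sqrt(110) / 44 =21699.62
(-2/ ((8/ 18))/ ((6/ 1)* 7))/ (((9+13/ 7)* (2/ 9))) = -27/ 608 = -0.04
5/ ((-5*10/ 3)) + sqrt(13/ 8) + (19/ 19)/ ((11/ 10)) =67/ 110 + sqrt(26)/ 4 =1.88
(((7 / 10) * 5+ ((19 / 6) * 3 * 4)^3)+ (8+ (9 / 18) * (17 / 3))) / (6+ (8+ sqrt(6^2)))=164659 / 60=2744.32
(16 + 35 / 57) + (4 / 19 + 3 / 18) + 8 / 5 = 10597 / 570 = 18.59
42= 42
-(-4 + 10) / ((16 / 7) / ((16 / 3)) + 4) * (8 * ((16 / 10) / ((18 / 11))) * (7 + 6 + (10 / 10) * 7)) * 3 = -19712 / 31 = -635.87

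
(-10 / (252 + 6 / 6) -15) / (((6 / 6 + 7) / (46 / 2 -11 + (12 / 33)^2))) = -1396435 / 61226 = -22.81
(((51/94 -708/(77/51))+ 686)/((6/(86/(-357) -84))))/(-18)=169.74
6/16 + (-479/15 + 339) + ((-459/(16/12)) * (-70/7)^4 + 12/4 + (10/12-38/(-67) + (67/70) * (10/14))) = -452028059107/131320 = -3442187.47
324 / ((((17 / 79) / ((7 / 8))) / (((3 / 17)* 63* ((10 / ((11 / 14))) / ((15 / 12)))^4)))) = 666061067943936 / 4231249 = 157414765.23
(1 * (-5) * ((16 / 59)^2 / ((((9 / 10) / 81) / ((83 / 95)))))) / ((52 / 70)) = -33465600 / 859807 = -38.92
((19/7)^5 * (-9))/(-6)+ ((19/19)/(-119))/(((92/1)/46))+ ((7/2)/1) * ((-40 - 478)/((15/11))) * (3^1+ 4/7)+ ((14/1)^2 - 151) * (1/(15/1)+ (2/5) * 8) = -3754647104/857157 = -4380.35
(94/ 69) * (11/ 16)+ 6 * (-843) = -2791499/ 552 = -5057.06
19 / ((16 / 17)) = 20.19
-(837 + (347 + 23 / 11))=-13047 / 11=-1186.09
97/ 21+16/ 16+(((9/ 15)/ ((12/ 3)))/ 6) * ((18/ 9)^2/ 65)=76721/ 13650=5.62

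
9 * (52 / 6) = 78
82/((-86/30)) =-1230/43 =-28.60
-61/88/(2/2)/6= -61/528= -0.12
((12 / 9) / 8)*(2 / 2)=1 / 6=0.17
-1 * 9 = -9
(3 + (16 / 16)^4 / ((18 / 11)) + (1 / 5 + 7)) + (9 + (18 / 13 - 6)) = 17779 / 1170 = 15.20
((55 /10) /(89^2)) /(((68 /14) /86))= 3311 /269314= 0.01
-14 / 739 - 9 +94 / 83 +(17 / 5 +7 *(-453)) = -973874051 / 306685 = -3175.49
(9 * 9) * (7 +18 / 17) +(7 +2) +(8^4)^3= 1168231115762 / 17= 68719477397.76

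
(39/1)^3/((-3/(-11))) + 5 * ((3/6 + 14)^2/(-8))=6955891/32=217371.59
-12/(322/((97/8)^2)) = -28227/5152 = -5.48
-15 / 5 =-3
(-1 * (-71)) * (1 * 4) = 284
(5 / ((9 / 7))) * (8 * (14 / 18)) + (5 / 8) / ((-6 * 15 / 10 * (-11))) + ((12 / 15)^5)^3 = 5272698797737097 / 217529296875000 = 24.24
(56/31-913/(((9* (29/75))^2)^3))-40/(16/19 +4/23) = -38.08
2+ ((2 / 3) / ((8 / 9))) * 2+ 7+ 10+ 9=59 / 2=29.50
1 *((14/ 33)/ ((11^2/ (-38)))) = -532/ 3993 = -0.13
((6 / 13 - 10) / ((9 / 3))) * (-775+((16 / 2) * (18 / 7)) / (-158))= 53152228 / 21567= 2464.52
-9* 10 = -90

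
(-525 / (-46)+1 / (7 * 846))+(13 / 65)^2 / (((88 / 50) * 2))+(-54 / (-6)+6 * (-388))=-13829447201 / 5993064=-2307.58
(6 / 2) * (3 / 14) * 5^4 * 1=5625 / 14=401.79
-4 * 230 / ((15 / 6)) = -368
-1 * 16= -16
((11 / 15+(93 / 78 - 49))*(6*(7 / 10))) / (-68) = 128513 / 44200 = 2.91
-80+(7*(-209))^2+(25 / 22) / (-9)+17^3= 424749971 / 198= 2145201.87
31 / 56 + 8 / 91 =467 / 728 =0.64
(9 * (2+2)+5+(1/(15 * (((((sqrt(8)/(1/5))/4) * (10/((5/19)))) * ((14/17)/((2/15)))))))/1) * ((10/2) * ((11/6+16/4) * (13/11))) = 221 * sqrt(2)/112860+93275/66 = 1413.26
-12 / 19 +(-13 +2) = -221 / 19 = -11.63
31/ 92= 0.34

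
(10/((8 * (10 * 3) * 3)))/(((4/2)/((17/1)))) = 17/144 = 0.12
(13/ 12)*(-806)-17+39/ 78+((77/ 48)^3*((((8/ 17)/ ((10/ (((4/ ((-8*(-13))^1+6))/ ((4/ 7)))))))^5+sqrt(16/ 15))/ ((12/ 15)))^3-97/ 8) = -278134490645699118178461365504066207422469374025129342713/ 308424330060380946833818337222202301025390625000000000+342089912369105153622173498648646166307*sqrt(15)/ 149164099111572085410890625000000000000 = -892.91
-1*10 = -10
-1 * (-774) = 774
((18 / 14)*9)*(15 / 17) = 1215 / 119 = 10.21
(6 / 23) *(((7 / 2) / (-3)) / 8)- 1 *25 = -4607 / 184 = -25.04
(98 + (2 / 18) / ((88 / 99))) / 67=1.46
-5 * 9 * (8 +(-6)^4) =-58680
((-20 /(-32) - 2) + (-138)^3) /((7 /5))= -105122935 /56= -1877195.27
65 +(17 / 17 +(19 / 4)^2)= 88.56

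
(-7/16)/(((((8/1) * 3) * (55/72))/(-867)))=18207/880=20.69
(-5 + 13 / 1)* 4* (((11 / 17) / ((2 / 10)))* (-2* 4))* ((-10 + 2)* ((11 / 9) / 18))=619520 / 1377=449.91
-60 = -60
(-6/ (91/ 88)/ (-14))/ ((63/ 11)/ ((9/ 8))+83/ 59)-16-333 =-937322585/ 2686229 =-348.94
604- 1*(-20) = 624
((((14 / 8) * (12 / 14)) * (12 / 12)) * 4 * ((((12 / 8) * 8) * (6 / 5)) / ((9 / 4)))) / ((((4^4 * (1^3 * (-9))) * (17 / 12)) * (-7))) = 1 / 595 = 0.00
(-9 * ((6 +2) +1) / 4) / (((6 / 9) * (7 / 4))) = -243 / 14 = -17.36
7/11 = 0.64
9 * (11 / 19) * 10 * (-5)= -4950 / 19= -260.53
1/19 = 0.05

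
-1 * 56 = -56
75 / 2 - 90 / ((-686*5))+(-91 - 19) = -49717 / 686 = -72.47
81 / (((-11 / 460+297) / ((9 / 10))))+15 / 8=2317407 / 1092872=2.12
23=23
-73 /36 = -2.03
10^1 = 10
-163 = -163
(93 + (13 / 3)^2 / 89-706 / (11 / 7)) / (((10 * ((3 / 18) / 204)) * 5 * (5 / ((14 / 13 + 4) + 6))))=-6144009984 / 318175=-19310.16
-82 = -82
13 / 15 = 0.87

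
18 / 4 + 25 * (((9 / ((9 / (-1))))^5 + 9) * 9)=3609 / 2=1804.50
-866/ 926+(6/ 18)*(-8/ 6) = -5749/ 4167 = -1.38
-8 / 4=-2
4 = 4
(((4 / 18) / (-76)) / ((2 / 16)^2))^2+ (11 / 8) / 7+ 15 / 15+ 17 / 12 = 4336277 / 1637496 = 2.65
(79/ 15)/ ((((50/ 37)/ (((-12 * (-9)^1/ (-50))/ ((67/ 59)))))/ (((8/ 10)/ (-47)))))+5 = 5.13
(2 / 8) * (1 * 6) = 3 / 2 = 1.50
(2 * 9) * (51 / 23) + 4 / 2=964 / 23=41.91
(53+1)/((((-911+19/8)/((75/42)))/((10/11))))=-18000/186571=-0.10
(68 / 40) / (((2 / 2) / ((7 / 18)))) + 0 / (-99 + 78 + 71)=119 / 180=0.66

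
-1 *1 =-1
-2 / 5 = -0.40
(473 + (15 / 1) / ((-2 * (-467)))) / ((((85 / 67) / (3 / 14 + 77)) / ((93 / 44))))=60849.88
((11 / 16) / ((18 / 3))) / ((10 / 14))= 0.16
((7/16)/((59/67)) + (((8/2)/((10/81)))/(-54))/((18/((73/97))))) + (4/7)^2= 53725331/67302480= 0.80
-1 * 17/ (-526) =17/ 526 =0.03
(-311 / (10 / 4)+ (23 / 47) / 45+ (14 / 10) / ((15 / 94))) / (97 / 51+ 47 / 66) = -44.23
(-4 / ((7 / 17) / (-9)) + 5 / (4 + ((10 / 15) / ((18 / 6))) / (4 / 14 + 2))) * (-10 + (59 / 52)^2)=-215635527 / 279188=-772.37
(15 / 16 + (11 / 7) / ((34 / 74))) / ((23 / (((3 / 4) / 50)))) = 0.00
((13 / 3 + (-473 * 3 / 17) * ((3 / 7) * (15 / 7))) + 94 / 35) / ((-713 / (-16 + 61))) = 2610366 / 593929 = 4.40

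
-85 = -85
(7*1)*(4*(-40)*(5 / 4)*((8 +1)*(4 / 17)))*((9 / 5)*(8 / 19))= -725760 / 323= -2246.93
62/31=2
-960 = -960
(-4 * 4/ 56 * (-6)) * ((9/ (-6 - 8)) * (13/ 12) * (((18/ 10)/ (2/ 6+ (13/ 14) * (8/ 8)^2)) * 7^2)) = -22113/ 265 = -83.45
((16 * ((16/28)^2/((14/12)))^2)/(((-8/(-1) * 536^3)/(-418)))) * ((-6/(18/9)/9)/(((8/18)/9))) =101574/35384466187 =0.00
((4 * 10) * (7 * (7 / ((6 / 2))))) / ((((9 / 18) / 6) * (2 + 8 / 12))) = 2940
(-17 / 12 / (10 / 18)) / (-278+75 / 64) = 816 / 88585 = 0.01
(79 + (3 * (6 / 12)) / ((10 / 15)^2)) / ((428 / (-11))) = -7249 / 3424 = -2.12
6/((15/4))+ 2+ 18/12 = 51/10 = 5.10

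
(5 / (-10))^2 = 1 / 4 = 0.25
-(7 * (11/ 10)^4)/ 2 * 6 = -307461/ 10000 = -30.75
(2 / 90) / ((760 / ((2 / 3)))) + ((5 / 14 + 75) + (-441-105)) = -169007843 / 359100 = -470.64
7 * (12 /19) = 84 /19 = 4.42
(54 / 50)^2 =729 / 625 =1.17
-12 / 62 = -6 / 31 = -0.19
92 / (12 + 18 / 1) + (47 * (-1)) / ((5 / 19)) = -2633 / 15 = -175.53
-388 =-388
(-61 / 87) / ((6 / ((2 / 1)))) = -61 / 261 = -0.23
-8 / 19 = -0.42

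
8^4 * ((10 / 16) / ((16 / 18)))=2880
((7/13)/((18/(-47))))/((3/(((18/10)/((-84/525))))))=1645/312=5.27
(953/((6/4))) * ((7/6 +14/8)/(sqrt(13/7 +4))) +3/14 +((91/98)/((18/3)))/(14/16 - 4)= 765.84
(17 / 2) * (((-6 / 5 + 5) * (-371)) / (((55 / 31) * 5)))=-3714823 / 2750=-1350.84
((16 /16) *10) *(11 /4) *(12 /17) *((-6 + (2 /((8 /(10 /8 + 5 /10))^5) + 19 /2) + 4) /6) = 6921525985 /285212672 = 24.27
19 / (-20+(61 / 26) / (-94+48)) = -22724 / 23981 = -0.95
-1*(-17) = 17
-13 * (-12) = 156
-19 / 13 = -1.46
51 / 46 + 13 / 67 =4015 / 3082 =1.30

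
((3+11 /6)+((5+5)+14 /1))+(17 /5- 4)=847 /30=28.23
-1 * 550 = -550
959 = 959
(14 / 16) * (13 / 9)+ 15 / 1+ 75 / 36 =1321 / 72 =18.35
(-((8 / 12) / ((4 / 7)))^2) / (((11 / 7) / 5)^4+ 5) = -73530625 / 270639576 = -0.27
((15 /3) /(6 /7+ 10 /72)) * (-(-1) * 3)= 3780 /251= 15.06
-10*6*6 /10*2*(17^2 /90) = -1156 /5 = -231.20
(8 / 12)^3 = 8 / 27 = 0.30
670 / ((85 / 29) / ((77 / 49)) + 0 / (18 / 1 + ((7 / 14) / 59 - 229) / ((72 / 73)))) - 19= 40485 / 119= 340.21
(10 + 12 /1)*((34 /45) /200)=187 /2250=0.08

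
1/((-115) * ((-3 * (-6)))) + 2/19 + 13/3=174551/39330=4.44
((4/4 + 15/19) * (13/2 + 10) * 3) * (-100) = -168300/19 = -8857.89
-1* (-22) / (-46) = -11 / 23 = -0.48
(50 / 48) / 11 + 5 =5.09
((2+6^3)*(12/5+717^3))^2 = 161423937129448322033796/25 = 6456957485177932881351.84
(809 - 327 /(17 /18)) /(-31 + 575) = 7867 /9248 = 0.85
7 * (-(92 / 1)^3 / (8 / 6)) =-4088112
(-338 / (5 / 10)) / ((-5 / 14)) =9464 / 5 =1892.80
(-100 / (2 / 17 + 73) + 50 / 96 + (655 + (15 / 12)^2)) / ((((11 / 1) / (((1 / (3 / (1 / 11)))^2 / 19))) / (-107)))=-1046530085 / 3394896516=-0.31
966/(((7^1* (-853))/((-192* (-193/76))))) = -1278432/16207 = -78.88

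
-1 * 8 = -8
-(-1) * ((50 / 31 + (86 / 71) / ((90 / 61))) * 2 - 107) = -10115689 / 99045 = -102.13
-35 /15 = -2.33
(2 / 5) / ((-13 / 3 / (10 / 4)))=-3 / 13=-0.23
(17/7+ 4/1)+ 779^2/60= 4250587/420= 10120.45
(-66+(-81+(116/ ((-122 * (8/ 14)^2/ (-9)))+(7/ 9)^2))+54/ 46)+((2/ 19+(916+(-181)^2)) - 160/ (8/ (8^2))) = 557563223929/ 17273736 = 32278.09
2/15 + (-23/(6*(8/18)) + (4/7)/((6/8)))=-6493/840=-7.73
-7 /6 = -1.17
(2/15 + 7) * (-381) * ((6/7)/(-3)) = 27178/35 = 776.51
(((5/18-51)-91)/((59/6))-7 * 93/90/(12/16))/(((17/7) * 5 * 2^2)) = -0.50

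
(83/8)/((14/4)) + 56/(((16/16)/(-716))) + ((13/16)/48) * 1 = -40093.02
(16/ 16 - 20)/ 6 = -19/ 6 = -3.17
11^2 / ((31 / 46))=5566 / 31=179.55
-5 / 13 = -0.38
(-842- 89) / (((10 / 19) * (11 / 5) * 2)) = -17689 / 44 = -402.02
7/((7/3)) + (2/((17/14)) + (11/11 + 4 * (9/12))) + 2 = 181/17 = 10.65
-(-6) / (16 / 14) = 21 / 4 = 5.25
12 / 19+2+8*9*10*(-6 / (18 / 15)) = -68350 / 19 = -3597.37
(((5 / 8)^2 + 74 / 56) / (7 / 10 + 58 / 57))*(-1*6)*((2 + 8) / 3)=-1092975 / 54824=-19.94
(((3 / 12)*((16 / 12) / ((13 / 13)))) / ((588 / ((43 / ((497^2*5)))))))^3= 79507 / 10340560687874146200345672000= 0.00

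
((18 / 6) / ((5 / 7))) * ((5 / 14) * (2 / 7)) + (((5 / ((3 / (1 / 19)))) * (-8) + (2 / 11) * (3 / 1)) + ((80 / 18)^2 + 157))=20978036 / 118503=177.03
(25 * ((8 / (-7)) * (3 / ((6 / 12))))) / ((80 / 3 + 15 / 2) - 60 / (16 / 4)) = -1440 / 161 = -8.94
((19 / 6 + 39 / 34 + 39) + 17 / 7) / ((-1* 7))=-16330 / 2499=-6.53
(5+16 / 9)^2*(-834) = -1034438 / 27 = -38312.52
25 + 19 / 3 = 94 / 3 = 31.33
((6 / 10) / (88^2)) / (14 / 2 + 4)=3 / 425920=0.00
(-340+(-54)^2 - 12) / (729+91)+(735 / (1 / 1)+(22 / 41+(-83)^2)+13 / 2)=3130007 / 410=7634.16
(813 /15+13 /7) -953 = -31393 /35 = -896.94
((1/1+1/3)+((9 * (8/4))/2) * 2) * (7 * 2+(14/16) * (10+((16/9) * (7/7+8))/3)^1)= 9541/18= 530.06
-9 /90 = -1 /10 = -0.10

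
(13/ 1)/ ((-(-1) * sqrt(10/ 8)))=26 * sqrt(5)/ 5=11.63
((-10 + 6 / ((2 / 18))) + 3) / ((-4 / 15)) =-705 / 4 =-176.25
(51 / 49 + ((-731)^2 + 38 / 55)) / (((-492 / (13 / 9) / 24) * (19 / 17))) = -33688.25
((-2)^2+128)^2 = 17424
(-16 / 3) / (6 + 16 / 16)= -16 / 21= -0.76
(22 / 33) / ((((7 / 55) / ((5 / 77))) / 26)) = 1300 / 147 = 8.84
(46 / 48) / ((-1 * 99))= -23 / 2376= -0.01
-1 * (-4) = 4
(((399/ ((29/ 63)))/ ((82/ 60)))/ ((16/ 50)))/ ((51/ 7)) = 21994875/ 80852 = 272.04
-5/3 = -1.67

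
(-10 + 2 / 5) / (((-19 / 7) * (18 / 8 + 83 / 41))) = 55104 / 66595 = 0.83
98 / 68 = 49 / 34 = 1.44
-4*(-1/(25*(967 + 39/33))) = 22/133125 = 0.00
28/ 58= 0.48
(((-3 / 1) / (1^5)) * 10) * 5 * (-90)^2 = -1215000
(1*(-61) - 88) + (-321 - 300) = -770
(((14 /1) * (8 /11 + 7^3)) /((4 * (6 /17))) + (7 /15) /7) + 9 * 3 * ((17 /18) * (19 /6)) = 383839 /110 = 3489.45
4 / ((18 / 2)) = 4 / 9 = 0.44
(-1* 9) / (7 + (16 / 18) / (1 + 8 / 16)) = -243 / 205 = -1.19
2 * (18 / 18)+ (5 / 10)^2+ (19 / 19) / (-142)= 637 / 284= 2.24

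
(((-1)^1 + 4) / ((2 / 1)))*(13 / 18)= 13 / 12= 1.08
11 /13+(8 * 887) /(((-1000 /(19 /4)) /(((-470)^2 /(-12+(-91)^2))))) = -899.58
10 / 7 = 1.43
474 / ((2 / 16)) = 3792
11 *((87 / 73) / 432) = 319 / 10512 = 0.03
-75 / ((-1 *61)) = 75 / 61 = 1.23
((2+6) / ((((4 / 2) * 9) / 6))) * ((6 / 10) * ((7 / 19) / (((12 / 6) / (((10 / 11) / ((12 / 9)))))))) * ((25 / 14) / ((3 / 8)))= 200 / 209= 0.96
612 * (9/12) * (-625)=-286875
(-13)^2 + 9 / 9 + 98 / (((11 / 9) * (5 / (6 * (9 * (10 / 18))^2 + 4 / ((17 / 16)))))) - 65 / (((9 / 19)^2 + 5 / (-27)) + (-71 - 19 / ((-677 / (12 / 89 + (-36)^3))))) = 1997916771918429503 / 757971322937785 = 2635.87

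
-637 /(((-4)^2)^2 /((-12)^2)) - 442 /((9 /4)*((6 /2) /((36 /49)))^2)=-14217541 /38416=-370.09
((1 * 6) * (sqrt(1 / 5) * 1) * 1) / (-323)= -6 * sqrt(5) / 1615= -0.01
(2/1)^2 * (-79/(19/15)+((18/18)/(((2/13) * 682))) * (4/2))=-1615846/6479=-249.40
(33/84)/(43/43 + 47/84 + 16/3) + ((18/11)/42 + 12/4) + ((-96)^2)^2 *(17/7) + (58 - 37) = 206269902.95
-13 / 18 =-0.72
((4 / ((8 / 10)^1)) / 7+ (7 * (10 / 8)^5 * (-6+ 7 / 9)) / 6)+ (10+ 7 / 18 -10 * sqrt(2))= -10 * sqrt(2) -2899147 / 387072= -21.63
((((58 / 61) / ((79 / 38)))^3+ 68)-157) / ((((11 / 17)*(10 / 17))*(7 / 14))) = -2875355503689843 / 6155076689245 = -467.15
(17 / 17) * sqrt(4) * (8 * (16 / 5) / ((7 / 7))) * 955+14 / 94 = 2298119 / 47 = 48896.15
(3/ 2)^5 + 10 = 563/ 32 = 17.59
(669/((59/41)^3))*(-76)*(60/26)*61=-6412721362920/2669927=-2401833.97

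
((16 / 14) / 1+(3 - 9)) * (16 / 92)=-136 / 161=-0.84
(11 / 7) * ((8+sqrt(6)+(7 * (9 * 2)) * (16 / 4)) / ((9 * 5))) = 11 * sqrt(6) / 315+5632 / 315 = 17.96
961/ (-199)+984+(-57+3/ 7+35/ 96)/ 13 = 1694736851/ 1738464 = 974.85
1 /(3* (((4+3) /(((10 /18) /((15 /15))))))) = 5 /189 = 0.03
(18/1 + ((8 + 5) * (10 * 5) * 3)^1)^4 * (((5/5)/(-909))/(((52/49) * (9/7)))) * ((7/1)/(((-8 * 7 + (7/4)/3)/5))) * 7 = 1333916892069888/24947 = 53470032150.96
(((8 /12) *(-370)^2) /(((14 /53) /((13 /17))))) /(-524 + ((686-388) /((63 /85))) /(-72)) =-10187002800 /20418649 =-498.91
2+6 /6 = 3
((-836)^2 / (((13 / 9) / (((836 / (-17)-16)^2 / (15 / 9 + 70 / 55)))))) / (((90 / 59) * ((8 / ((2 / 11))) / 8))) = 151867674233088 / 1822145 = 83345548.37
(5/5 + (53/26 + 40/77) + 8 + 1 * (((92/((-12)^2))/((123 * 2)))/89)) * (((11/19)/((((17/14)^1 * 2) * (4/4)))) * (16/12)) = 9118917811/2482188462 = 3.67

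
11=11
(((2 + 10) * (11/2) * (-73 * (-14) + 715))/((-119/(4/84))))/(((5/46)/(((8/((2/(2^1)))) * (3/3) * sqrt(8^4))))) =-900016128/4165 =-216090.31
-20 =-20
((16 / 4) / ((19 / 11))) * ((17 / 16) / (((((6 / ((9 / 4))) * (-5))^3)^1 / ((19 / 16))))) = -5049 / 4096000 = -0.00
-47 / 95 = -0.49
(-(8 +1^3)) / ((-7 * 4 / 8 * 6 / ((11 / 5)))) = 33 / 35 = 0.94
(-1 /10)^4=1 /10000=0.00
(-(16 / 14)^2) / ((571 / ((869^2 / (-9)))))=48330304 / 251811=191.93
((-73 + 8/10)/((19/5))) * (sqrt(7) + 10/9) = -71.38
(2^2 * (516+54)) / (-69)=-760 / 23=-33.04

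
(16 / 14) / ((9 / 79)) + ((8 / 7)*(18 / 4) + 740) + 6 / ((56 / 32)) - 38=45398 / 63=720.60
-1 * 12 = -12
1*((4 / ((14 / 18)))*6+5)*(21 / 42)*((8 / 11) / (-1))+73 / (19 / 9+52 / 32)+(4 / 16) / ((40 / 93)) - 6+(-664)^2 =1461168199269 / 3314080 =440897.08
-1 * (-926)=926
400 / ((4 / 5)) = 500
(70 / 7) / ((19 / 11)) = 110 / 19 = 5.79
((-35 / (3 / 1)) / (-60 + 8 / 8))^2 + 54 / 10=5.44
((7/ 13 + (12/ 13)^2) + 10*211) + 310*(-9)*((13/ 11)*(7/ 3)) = -10377395/ 1859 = -5582.25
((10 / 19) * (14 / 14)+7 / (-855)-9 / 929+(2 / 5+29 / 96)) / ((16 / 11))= 67690535 / 81335808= 0.83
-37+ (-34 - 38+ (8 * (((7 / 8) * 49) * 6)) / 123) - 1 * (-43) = -2020 / 41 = -49.27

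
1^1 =1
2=2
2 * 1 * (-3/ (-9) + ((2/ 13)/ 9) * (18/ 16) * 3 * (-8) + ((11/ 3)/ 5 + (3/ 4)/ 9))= 179/ 130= 1.38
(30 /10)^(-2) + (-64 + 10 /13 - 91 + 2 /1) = -152.12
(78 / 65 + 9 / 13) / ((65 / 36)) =4428 / 4225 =1.05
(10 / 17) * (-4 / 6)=-20 / 51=-0.39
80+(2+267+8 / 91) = 31767 / 91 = 349.09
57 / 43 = 1.33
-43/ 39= -1.10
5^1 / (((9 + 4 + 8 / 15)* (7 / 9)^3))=54675 / 69629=0.79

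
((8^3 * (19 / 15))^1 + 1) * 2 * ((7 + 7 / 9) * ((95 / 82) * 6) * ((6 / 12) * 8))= 103665520 / 369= 280936.37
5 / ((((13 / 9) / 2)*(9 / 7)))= 70 / 13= 5.38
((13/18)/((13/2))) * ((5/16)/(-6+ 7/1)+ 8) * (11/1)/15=1463/2160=0.68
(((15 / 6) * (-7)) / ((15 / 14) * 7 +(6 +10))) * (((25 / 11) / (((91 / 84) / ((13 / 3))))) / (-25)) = 0.27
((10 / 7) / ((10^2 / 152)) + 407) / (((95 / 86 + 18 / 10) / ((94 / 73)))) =115770964 / 638239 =181.39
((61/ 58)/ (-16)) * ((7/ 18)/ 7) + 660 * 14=154344899/ 16704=9240.00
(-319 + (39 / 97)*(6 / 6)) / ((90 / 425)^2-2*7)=111640700 / 4890061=22.83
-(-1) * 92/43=92/43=2.14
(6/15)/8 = 1/20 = 0.05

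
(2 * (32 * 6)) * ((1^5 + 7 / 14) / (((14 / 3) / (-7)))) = -864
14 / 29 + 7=7.48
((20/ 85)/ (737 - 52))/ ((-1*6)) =-2/ 34935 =-0.00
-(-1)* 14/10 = 7/5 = 1.40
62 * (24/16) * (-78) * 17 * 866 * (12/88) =-160190082/11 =-14562734.73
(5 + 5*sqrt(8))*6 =30 + 60*sqrt(2) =114.85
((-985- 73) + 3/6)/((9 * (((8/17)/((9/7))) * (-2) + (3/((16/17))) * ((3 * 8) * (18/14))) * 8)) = -251685/1672904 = -0.15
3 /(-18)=-1 /6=-0.17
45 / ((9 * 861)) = 0.01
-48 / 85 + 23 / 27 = 659 / 2295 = 0.29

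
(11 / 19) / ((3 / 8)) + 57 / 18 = 179 / 38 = 4.71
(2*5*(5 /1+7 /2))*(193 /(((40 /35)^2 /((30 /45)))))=803845 /96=8373.39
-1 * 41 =-41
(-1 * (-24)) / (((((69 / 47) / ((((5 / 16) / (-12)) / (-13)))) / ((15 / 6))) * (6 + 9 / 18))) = 1175 / 93288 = 0.01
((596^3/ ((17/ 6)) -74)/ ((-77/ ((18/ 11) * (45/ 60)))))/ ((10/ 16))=-12471556824/ 6545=-1905509.06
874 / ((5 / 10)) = 1748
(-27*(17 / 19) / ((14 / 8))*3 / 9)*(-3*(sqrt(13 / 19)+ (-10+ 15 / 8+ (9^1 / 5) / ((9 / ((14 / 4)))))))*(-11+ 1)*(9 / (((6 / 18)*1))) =3680721 / 133 - 495720*sqrt(247) / 2527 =24591.55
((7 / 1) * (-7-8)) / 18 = -35 / 6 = -5.83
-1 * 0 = 0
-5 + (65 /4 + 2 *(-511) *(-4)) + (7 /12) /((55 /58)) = 4099.87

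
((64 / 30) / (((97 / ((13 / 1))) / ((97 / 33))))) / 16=26 / 495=0.05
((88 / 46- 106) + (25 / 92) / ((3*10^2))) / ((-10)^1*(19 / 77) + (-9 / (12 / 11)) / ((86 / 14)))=380470321 / 13928892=27.32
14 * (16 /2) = 112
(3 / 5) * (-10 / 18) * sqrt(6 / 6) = -1 / 3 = -0.33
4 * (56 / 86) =112 / 43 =2.60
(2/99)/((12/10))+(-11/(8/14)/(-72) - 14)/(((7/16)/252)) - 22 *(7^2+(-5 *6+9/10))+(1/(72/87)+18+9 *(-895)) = -194636869/11880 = -16383.57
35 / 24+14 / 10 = 343 / 120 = 2.86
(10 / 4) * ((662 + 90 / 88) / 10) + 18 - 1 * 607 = -74491 / 176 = -423.24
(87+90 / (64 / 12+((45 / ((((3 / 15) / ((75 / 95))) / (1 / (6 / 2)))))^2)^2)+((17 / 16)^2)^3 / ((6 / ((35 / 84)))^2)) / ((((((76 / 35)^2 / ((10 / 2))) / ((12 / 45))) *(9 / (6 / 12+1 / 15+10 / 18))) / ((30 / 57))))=4499122384093106623397721772175 / 2786400180210456618669736722432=1.61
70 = 70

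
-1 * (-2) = 2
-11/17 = -0.65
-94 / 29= -3.24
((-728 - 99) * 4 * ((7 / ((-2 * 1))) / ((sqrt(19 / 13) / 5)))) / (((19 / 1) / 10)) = 578900 * sqrt(247) / 361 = 25202.57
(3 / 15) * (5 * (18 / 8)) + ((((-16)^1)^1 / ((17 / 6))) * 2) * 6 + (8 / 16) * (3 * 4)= -4047 / 68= -59.51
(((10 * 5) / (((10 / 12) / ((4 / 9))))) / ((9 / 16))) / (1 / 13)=16640 / 27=616.30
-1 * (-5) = 5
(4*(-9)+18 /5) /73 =-162 /365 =-0.44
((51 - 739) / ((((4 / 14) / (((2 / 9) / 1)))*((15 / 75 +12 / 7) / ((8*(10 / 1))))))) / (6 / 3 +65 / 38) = -512422400 / 85023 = -6026.87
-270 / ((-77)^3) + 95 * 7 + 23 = 314094974 / 456533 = 688.00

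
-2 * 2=-4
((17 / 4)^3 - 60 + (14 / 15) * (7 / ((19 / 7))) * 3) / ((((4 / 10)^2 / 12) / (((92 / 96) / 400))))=3354297 / 778240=4.31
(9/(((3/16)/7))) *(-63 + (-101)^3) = -346202304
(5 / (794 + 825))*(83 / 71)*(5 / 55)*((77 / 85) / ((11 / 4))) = 2324 / 21495463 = 0.00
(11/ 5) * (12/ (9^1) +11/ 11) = 77/ 15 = 5.13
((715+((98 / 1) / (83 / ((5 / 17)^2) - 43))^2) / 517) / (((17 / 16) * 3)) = 93838054865 / 216275212032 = 0.43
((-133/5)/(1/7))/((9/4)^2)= -14896/405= -36.78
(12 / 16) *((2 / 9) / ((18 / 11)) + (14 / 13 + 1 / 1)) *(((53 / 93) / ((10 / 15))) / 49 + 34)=120396925 / 2132676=56.45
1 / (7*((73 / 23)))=23 / 511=0.05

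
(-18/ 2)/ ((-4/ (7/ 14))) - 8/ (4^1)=-7/ 8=-0.88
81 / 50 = 1.62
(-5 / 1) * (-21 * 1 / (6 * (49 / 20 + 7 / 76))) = 475 / 69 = 6.88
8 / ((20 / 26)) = 52 / 5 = 10.40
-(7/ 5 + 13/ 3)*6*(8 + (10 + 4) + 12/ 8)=-4042/ 5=-808.40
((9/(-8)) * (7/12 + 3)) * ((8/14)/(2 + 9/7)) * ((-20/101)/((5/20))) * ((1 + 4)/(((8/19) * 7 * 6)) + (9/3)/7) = 51385/130088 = 0.40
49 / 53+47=2540 / 53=47.92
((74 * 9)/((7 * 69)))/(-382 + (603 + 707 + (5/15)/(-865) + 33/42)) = 1152180/776083733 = 0.00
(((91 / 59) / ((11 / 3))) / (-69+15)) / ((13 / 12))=-14 / 1947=-0.01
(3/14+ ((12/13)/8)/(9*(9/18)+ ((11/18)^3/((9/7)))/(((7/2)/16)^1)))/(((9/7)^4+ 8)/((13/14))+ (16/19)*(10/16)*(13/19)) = 52956355305/2674258277872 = 0.02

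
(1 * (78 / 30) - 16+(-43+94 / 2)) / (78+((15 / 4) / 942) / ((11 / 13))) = -649352 / 5388565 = -0.12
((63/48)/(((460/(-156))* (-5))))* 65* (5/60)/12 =1183/29440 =0.04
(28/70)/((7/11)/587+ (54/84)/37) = 6689452/308695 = 21.67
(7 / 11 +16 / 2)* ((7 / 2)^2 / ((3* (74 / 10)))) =23275 / 4884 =4.77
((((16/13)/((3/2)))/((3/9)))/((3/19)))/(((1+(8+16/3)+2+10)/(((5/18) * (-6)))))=-3040/3081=-0.99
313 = 313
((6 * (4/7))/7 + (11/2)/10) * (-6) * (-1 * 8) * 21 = 36684/35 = 1048.11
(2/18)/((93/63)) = 7/93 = 0.08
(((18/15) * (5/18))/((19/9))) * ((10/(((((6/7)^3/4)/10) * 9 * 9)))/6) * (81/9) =8575/4617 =1.86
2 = 2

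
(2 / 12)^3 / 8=1 / 1728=0.00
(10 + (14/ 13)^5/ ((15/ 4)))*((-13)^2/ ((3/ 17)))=983369182/ 98865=9946.59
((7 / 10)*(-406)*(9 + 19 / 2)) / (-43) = 52577 / 430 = 122.27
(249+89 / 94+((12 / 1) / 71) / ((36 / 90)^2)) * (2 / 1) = 1675195 / 3337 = 502.01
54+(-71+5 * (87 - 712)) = -3142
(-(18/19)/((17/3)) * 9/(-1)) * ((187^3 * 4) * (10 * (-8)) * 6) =-358933006080/19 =-18891210846.32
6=6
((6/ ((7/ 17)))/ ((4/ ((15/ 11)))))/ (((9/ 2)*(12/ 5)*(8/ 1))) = 425/ 7392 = 0.06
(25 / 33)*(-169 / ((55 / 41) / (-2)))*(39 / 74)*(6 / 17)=2702310 / 76109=35.51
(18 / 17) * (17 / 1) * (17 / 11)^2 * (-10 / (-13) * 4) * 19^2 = 75116880 / 1573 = 47753.90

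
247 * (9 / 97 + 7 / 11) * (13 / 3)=2498158 / 3201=780.43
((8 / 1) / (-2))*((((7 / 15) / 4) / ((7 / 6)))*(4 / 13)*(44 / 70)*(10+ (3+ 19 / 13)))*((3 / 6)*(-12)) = 6.71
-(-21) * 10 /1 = 210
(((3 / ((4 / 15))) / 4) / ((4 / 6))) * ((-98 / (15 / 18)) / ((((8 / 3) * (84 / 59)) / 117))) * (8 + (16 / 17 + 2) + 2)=-215270055 / 1088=-197858.51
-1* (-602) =602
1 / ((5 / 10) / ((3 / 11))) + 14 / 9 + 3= 505 / 99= 5.10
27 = 27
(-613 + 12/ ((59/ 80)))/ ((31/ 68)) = -2394076/ 1829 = -1308.95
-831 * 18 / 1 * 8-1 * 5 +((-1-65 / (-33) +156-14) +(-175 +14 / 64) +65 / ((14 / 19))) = -884176319 / 7392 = -119612.60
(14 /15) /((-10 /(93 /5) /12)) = -2604 /125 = -20.83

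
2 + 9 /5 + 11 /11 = 24 /5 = 4.80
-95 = -95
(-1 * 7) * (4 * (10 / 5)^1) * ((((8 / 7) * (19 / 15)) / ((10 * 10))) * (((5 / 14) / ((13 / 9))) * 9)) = -4104 / 2275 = -1.80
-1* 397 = -397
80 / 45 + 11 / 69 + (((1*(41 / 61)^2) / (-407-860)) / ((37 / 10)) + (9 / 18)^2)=315891051869 / 144433636452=2.19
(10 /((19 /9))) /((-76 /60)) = -1350 /361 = -3.74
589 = 589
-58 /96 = -29 /48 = -0.60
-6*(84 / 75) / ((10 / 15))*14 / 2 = -1764 / 25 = -70.56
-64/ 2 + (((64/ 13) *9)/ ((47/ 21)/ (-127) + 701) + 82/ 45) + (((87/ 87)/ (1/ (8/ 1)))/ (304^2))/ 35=-33291076782179/ 1105480827360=-30.11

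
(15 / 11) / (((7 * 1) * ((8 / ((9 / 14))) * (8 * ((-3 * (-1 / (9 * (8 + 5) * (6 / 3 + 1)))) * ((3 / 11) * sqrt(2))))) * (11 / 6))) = 15795 * sqrt(2) / 68992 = 0.32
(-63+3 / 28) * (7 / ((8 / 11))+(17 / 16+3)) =-385659 / 448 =-860.85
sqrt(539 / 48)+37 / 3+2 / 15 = 7 *sqrt(33) / 12+187 / 15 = 15.82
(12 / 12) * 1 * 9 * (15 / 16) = 135 / 16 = 8.44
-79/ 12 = -6.58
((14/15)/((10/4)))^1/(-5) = -28/375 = -0.07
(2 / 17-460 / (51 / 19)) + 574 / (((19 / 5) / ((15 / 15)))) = -19576 / 969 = -20.20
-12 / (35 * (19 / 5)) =-12 / 133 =-0.09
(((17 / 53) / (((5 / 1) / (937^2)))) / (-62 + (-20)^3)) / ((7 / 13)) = -194031149 / 14955010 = -12.97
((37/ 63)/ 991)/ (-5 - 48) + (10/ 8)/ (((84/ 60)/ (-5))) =-59088523/ 13235796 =-4.46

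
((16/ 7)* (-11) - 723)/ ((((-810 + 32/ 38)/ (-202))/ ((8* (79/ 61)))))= -6351475496/ 3282349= -1935.04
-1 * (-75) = 75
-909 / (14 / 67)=-60903 / 14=-4350.21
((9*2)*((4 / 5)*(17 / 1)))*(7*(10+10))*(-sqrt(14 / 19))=-34272*sqrt(266) / 19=-29418.92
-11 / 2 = -5.50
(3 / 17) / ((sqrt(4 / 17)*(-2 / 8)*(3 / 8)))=-16*sqrt(17) / 17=-3.88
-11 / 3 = -3.67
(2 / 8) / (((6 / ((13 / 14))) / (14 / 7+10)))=13 / 28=0.46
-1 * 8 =-8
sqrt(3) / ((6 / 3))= sqrt(3) / 2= 0.87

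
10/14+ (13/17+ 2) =3.48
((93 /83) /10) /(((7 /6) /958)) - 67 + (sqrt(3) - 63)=-110368 /2905 + sqrt(3)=-36.26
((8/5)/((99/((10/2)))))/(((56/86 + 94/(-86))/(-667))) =229448/1881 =121.98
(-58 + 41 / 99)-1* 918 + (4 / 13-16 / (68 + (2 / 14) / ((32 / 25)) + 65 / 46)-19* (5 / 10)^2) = -66946822973 / 68295084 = -980.26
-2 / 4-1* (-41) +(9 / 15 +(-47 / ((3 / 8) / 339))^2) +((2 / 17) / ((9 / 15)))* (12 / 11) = 3375780446537 / 1870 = 1805230185.31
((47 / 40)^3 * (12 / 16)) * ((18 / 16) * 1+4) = 12770229 / 2048000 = 6.24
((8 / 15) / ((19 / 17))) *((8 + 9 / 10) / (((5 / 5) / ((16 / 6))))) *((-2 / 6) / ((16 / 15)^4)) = -113475 / 38912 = -2.92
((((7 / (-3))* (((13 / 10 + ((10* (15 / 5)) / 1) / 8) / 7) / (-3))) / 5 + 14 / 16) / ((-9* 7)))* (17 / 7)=-0.04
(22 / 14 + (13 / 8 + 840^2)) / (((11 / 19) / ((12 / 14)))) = 2252285403 / 2156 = 1044659.28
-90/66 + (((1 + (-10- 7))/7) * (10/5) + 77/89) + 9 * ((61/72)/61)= -271099/54824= -4.94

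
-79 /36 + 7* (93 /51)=6469 /612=10.57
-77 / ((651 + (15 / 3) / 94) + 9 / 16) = -0.12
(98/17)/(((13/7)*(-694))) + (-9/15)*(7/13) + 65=24797681/383435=64.67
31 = 31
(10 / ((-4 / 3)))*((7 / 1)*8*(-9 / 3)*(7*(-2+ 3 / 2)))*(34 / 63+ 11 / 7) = -9310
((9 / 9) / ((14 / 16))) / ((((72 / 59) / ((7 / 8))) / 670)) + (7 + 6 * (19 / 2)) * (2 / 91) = 1803223 / 3276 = 550.43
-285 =-285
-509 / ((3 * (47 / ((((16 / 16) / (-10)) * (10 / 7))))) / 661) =336449 / 987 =340.88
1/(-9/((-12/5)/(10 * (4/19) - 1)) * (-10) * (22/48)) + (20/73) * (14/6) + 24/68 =2244562/2388925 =0.94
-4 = -4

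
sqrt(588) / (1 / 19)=460.73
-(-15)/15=1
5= 5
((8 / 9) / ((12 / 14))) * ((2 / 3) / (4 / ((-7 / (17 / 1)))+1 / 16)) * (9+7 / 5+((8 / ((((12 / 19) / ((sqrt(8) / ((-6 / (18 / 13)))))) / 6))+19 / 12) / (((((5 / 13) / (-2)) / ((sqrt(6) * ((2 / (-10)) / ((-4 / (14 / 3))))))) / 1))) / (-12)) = -326144 / 437805- 677768 * sqrt(6) / 59103675+3336704 * sqrt(3) / 6567075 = 0.11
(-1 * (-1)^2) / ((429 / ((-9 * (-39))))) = -9 / 11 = -0.82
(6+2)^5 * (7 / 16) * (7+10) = 243712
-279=-279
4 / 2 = 2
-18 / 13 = -1.38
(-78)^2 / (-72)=-169 / 2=-84.50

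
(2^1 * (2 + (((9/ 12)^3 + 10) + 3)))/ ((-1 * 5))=-987/ 160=-6.17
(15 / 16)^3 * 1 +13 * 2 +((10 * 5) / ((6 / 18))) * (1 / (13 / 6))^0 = 724271 / 4096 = 176.82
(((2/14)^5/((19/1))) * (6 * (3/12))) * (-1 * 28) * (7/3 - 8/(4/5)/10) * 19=-8/2401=-0.00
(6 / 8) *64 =48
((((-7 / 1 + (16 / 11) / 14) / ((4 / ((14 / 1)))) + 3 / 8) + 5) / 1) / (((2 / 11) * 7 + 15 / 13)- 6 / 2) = 21463 / 656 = 32.72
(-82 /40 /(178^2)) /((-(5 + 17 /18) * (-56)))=-369 /1898505280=-0.00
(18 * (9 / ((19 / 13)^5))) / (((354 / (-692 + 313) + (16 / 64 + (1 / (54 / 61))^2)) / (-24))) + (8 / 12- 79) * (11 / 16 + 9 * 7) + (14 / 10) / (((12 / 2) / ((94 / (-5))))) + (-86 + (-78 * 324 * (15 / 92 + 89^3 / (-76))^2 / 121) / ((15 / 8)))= -596319152723909203358263384397 / 62219701771373295600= -9584088893.82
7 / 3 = 2.33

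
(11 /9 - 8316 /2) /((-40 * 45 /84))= 193.98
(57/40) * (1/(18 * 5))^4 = 19/874800000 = 0.00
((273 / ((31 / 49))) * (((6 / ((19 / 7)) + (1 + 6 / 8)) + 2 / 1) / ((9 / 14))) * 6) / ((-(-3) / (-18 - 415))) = -2040799579 / 589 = -3464854.97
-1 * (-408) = 408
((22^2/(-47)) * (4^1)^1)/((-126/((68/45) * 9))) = 65824/14805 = 4.45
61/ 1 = 61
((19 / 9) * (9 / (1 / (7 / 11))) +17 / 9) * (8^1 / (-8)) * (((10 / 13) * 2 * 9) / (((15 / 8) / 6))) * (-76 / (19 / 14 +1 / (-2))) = 23561216 / 429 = 54921.25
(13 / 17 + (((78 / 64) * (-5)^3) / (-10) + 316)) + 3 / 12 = 361487 / 1088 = 332.25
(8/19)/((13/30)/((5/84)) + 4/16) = 800/14307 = 0.06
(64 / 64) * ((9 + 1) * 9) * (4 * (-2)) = -720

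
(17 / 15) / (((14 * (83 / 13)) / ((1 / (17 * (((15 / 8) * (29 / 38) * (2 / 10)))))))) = 1976 / 758205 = 0.00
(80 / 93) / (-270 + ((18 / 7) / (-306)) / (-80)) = -761600 / 239047107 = -0.00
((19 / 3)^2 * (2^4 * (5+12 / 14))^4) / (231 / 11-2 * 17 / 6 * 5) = -33426627657728 / 79233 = -421877597.18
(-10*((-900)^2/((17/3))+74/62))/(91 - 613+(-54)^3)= 376653145/41629311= 9.05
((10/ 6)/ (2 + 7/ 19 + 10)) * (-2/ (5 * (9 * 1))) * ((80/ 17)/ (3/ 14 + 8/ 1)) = -0.00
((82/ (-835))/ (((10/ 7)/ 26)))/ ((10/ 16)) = -59696/ 20875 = -2.86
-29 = -29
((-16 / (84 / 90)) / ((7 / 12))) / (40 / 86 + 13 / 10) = -206400 / 12397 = -16.65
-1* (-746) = 746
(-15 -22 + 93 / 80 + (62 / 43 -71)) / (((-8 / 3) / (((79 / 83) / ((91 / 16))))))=85926957 / 12991160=6.61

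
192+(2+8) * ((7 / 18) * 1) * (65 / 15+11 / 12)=2549 / 12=212.42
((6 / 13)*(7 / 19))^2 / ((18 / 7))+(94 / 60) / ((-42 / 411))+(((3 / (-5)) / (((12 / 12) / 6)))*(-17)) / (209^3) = -9927163043183 / 647999772420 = -15.32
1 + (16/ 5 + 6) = 51/ 5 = 10.20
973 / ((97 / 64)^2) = 3985408 / 9409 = 423.57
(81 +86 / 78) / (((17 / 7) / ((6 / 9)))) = 44828 / 1989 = 22.54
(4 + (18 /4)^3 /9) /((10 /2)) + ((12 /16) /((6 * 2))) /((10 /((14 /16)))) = 3623 /1280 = 2.83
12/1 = 12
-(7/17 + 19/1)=-330/17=-19.41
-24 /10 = -12 /5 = -2.40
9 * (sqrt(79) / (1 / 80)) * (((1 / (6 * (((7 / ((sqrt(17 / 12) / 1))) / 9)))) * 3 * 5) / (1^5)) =2700 * sqrt(4029) / 7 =24482.98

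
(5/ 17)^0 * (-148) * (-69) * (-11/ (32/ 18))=-63186.75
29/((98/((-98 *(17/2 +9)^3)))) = -1243375/8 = -155421.88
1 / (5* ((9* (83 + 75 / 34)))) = 34 / 130365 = 0.00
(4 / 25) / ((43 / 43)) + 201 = 5029 / 25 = 201.16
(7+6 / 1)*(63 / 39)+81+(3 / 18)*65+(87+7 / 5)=6037 / 30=201.23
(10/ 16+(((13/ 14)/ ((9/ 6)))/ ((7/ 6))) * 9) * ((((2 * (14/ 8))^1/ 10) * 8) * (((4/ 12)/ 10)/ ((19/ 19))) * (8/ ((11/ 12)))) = 8468/ 1925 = 4.40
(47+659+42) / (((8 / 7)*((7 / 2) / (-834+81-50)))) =-150161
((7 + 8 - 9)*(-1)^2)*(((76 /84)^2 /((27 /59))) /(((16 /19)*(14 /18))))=404681 /24696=16.39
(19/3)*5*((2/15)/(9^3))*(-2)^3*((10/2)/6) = -760/19683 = -0.04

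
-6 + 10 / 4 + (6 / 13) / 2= -85 / 26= -3.27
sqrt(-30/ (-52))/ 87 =sqrt(390)/ 2262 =0.01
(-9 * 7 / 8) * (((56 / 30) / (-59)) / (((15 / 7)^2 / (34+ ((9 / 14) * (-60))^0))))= 1.90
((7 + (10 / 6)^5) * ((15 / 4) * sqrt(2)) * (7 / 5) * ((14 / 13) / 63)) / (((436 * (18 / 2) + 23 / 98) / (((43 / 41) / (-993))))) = -71178674 * sqrt(2) / 148383303117075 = -0.00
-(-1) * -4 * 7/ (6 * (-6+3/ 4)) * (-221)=-1768/ 9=-196.44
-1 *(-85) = 85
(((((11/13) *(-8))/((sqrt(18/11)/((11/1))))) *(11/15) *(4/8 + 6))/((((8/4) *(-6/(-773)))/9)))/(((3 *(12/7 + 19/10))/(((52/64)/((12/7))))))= -59580521 *sqrt(22)/39744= -7031.44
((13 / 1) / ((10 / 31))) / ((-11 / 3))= -1209 / 110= -10.99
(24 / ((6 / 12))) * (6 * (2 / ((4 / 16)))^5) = 9437184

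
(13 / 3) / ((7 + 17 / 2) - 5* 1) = 26 / 63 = 0.41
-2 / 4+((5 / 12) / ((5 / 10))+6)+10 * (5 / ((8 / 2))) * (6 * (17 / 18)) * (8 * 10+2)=17444 / 3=5814.67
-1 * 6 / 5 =-6 / 5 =-1.20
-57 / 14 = -4.07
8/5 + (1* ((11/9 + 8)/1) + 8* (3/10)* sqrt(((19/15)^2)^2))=16507/1125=14.67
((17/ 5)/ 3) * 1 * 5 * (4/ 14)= 34/ 21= 1.62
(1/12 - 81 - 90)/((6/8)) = -2051/9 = -227.89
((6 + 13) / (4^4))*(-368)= -437 / 16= -27.31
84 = 84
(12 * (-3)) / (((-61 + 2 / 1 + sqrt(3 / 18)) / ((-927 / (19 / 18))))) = -212646384 / 396815 - 600696 * sqrt(6) / 396815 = -539.59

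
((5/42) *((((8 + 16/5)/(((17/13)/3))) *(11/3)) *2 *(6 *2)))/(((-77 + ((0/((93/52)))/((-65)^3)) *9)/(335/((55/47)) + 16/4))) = -1328288/1309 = -1014.73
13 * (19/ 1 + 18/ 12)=533/ 2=266.50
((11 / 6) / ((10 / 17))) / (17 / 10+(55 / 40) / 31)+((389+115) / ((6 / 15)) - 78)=7681592 / 6489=1183.79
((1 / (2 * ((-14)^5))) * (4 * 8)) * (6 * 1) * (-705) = 2115 / 16807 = 0.13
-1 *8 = -8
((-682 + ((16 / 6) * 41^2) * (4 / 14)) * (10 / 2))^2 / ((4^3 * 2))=988159225 / 14112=70022.62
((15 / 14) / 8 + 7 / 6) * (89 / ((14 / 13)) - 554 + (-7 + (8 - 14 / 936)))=-673390343 / 1100736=-611.76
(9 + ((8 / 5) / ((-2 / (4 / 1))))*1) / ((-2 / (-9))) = 261 / 10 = 26.10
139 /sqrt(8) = 139 * sqrt(2) /4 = 49.14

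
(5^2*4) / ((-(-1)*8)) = 25 / 2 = 12.50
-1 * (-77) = 77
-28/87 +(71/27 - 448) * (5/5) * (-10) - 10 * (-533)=7660388/783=9783.38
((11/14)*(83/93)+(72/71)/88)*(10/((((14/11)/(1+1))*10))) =724771/647094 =1.12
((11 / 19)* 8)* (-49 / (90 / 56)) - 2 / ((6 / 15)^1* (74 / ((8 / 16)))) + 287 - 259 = -14330083 / 126540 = -113.25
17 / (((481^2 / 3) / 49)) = 2499 / 231361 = 0.01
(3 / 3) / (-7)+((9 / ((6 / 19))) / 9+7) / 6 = 391 / 252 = 1.55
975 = 975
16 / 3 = 5.33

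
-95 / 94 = -1.01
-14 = -14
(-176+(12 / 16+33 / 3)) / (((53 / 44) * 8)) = -7227 / 424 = -17.04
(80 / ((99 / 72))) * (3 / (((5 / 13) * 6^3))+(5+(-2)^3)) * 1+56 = -1048 / 9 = -116.44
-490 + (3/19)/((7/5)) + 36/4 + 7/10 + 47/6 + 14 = -914416/1995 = -458.35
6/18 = 1/3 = 0.33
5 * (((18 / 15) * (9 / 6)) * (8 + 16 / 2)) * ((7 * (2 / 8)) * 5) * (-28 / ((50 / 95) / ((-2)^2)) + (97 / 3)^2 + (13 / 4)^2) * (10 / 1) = 21248815 / 2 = 10624407.50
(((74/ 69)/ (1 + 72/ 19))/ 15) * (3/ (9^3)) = 1406/ 22886955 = 0.00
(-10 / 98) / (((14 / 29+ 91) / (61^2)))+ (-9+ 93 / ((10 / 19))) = 212609519 / 1299970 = 163.55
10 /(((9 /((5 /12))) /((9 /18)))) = 25 /108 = 0.23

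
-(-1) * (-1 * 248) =-248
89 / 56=1.59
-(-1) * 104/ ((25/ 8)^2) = 6656/ 625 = 10.65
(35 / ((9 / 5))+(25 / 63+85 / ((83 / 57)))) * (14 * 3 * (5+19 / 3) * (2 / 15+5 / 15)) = 38935372 / 2241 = 17374.11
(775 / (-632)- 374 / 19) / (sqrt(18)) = -251093 * sqrt(2) / 72048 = -4.93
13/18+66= 1201/18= 66.72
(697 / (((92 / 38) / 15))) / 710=39729 / 6532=6.08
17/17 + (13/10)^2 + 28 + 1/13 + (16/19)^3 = 279664223/8916700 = 31.36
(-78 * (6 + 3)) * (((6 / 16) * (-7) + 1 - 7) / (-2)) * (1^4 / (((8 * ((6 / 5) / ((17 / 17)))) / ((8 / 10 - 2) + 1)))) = 63.07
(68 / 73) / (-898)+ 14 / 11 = 458504 / 360547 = 1.27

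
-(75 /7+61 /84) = -961 /84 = -11.44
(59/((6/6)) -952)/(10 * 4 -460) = 893/420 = 2.13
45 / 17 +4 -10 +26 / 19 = -641 / 323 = -1.98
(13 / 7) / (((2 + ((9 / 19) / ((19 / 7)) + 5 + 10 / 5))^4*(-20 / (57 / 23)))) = -4194940071127 / 129150451694960640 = -0.00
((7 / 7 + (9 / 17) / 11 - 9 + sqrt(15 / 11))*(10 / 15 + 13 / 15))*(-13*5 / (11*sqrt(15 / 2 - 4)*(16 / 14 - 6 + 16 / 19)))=-8447647*sqrt(14) / 3295314 + 5681*sqrt(2310) / 193842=-8.18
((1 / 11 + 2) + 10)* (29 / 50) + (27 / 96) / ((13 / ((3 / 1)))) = 7.08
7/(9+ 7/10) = 70/97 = 0.72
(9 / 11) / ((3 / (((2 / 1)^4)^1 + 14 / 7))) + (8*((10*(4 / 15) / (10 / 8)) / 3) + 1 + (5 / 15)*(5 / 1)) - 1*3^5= -113719 / 495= -229.74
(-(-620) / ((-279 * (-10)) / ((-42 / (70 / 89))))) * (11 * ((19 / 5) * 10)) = -74404 / 15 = -4960.27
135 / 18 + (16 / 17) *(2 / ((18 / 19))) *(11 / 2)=5639 / 306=18.43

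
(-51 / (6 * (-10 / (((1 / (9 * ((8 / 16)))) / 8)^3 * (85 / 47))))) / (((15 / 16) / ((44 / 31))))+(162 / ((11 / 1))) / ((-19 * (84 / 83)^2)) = -987753110017 / 1305301064760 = -0.76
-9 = -9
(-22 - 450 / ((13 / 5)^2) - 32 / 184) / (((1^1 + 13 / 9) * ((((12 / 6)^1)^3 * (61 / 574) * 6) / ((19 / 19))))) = -74248335 / 10432708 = -7.12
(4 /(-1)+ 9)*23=115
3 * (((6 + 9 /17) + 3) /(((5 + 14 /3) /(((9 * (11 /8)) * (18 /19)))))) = 34.67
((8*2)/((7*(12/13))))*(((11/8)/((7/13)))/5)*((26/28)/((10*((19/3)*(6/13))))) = 314171/7820400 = 0.04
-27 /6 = -9 /2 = -4.50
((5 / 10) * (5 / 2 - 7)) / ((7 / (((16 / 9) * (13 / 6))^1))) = -26 / 21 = -1.24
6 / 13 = 0.46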